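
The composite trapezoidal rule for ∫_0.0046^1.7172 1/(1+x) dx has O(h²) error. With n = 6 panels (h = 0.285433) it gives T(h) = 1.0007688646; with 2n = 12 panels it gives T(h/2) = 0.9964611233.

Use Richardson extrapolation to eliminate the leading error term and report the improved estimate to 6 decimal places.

0.995025

Order 2 gives 2^r = 4 and 2^r − 1 = 3.
4 × 0.9964611233 = 3.9858444932; subtract 1.0007688646 → 2.9850756286
Divide by 2^2 − 1 = 3.
Extrapolated: 2.9850756286 / 3 = 0.9950252095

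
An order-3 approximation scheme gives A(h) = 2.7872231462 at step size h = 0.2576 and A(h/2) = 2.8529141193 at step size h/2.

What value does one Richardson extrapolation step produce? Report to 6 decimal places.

r = 3, so 2^r = 8.
8·2.8529141193 = 22.8233129544; 22.8233129544 − 2.7872231462 = 20.0360898082
Denominator 8 − 1 = 7.
(8·2.8529141193 − 2.7872231462)/(8 − 1) = 2.8622985440
Correction |R − A(h/2)| = 9.384e-03; gap |A(h/2) − A(h)| = 6.569e-02.

2.862299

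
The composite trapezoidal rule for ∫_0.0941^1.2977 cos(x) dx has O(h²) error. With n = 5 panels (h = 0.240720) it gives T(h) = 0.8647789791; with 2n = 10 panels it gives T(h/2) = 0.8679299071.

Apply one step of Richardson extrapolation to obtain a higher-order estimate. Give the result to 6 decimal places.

0.868980

The method has order 2: 2^2 = 4.
Top: 4(0.8679299071) − (0.8647789791) = 2.6069406493
R = 2.6069406493/3 = 0.8689802164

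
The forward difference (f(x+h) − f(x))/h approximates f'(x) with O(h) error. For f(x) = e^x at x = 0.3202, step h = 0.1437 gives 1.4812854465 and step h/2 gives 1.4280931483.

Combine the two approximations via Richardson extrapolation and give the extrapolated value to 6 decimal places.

Method order is 1; weight 2^1 = 2.
Top: 2(1.4280931483) − (1.4812854465) = 1.3749008501
Denominator 2 − 1 = 1.
So the Richardson estimate is 1.3749008501.
Gap between inputs: 5.319e-02; correction applied: −0.0531922982.

1.374901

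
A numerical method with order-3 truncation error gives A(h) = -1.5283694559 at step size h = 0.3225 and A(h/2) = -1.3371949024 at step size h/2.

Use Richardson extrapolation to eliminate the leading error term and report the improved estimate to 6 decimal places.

Error is O(h^3); halving h shrinks it by 2^3 = 8.
8×(-1.3371949024) = -10.6975592192; subtract (-1.5283694559) → -9.1691897633
Denominator 8 − 1 = 7.
(8×(-1.3371949024) − (-1.5283694559))/(8 − 1) = -1.3098842519

-1.309884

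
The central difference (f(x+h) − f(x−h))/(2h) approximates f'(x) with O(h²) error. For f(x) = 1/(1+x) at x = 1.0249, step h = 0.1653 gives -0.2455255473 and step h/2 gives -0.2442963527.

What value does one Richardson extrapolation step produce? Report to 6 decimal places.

Order 2 gives 2^r = 4 and 2^r − 1 = 3.
Numerator 4×A(h/2) − A(h) = 4×(-0.2442963527) − (-0.2455255473) = -0.7316598635
(-0.7316598635) ÷ 3 = -0.2438866212
Correction |R − A(h/2)| = 4.097e-04; gap |A(h/2) − A(h)| = 1.229e-03.

-0.243887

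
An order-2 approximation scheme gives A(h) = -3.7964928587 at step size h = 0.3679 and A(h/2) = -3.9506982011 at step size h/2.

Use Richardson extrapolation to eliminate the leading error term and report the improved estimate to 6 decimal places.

-4.002100

r = 2: numerator weight 4, denominator 3.
4×(-3.9506982011) − (-3.7964928587) = -12.0062999457
Extrapolated: (-12.0062999457) / 3 = -4.0020999819
Gap between inputs: 1.542e-01; correction applied: −0.0514017808.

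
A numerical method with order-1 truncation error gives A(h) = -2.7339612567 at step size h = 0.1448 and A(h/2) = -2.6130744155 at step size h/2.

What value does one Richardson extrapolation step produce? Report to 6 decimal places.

Method order is 1; weight 2^1 = 2.
Top: 2(-2.6130744155) − (-2.7339612567) = -2.4921875743
Divide by 2^1 − 1 = 1.
Extrapolated: (-2.4921875743) / 1 = -2.4921875743
Gap between inputs: 1.209e-01; correction applied: +0.1208868412.

-2.492188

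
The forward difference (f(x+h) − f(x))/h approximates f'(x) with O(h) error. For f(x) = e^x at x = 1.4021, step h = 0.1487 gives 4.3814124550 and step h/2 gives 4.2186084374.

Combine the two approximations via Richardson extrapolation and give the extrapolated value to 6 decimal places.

4.055804

r = 1, so 2^r = 2.
2*4.2186084374 − 4.3814124550 = 4.0558044198
Divide by 2^1 − 1 = 1.
So the Richardson estimate is 4.0558044198.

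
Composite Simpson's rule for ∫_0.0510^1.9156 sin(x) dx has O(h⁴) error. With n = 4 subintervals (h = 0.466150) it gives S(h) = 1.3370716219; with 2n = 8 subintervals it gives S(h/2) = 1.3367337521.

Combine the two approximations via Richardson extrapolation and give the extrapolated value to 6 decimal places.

With r = 4 the leading error scales as h^4, so the weight is 2^4 = 16.
16 × 1.3367337521 = 21.3877400336; 21.3877400336 − 1.3370716219 = 20.0506684117
20.0506684117 ÷ 15 = 1.3367112274

1.336711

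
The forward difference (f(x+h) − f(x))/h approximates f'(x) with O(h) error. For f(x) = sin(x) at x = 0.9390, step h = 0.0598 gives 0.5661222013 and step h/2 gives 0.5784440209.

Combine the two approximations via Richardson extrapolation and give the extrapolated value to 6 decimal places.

0.590766

The method has order 1: 2^1 = 2.
Top: 2(0.5784440209) − (0.5661222013) = 0.5907658405
Denominator 2 − 1 = 1.
(2 × 0.5784440209 − 0.5661222013)/(2 − 1) = 0.5907658405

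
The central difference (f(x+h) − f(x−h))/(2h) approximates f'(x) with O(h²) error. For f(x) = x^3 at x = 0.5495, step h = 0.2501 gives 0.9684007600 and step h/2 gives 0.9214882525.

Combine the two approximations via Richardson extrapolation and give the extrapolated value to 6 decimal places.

Order 2 gives 2^r = 4 and 2^r − 1 = 3.
4 × 0.9214882525 = 3.6859530100; 3.6859530100 − 0.9684007600 = 2.7175522500
Divide by 2^2 − 1 = 3.
Extrapolated: 2.7175522500 / 3 = 0.9058507500
Shift from A(h/2): −0.0156375025.

0.905851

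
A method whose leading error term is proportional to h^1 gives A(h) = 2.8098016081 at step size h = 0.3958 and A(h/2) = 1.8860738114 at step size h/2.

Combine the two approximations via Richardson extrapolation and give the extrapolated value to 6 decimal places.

With r = 1 the leading error scales as h^1, so the weight is 2^1 = 2.
A(h/2) − A(h) = 1.8860738114 − 2.8098016081 = -0.9237277967
Divide by 2^1 − 1 = 1: (-0.9237277967)/1 = -0.9237277967
R = 1.8860738114 − 0.9237277967 = 0.9623460147
Shift from A(h/2): −0.9237277967.

0.962346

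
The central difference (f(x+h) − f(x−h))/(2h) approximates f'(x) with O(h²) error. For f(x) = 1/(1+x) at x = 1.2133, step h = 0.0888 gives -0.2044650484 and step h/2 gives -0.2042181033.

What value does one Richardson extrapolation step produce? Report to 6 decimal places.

-0.204136

With r = 2 the leading error scales as h^2, so the weight is 2^2 = 4.
4×(-0.2042181033) − (-0.2044650484) = -0.6124073648
Divide by 2^2 − 1 = 3.
Extrapolated: (-0.6124073648) / 3 = -0.2041357883
Gap between inputs: 2.469e-04; correction applied: +0.0000823150.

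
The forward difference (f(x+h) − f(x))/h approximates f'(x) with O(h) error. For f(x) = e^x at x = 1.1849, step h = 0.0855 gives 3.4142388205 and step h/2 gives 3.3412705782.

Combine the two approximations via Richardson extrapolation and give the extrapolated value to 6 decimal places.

3.268302

The method has order 1: 2^1 = 2.
2·3.3412705782 − 3.4142388205 = 3.2683023359
R = 3.2683023359/1 = 3.2683023359
Correction |R − A(h/2)| = 7.297e-02; gap |A(h/2) − A(h)| = 7.297e-02.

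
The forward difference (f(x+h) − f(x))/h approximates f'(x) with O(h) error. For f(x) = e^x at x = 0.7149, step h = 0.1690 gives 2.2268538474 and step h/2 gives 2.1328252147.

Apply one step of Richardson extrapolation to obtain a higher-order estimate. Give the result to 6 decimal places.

2.038797

r = 1: numerator weight 2, denominator 1.
Numerator 2*A(h/2) − A(h) = 2*2.1328252147 − 2.2268538474 = 2.0387965820
Denominator 2 − 1 = 1.
(2*2.1328252147 − 2.2268538474)/(2 − 1) = 2.0387965820
Correction |R − A(h/2)| = 9.403e-02; gap |A(h/2) − A(h)| = 9.403e-02.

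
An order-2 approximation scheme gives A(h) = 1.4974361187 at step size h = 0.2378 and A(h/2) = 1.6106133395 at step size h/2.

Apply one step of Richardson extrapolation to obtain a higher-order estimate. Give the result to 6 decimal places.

1.648339

Method order is 2; weight 2^2 = 4.
4 × 1.6106133395 = 6.4424533580; 6.4424533580 − 1.4974361187 = 4.9450172393
4.9450172393 ÷ 3 = 1.6483390798
Shift from A(h/2): +0.0377257403.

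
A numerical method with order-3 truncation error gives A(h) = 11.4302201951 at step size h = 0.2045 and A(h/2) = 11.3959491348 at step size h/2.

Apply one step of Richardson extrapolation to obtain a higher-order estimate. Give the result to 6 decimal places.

11.391053

r = 3: numerator weight 8, denominator 7.
Weighted: 91.1675930784 − 11.4302201951 = 79.7373728833
79.7373728833 ÷ 7 = 11.3910532690
Shift from A(h/2): −0.0048958658.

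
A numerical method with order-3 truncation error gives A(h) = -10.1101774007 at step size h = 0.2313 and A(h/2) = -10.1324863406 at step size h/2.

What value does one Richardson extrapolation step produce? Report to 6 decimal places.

-10.135673

Leading term ∝ h^3; use weight 8 = 2^3.
Top: 8(-10.1324863406) − (-10.1101774007) = -70.9497133241
Denominator 8 − 1 = 7.
(-70.9497133241) ÷ 7 = -10.1356733320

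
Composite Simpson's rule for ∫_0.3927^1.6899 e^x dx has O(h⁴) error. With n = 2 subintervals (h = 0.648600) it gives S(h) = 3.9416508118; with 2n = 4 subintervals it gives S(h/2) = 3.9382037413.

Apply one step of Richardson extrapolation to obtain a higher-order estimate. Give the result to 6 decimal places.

The method has order 4: 2^4 = 16.
Numerator 16*A(h/2) − A(h) = 16*3.9382037413 − 3.9416508118 = 59.0696090490
Denominator 16 − 1 = 15.
59.0696090490 ÷ 15 = 3.9379739366

3.937974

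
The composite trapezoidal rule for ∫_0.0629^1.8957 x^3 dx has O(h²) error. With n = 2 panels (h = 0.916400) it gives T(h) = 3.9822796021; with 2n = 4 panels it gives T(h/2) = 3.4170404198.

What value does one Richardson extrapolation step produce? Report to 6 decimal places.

Order 2 gives 2^r = 4 and 2^r − 1 = 3.
4 × 3.4170404198 = 13.6681616792; subtract 3.9822796021 → 9.6858820771
Extrapolated: 9.6858820771 / 3 = 3.2286273590
Correction |R − A(h/2)| = 1.884e-01; gap |A(h/2) − A(h)| = 5.652e-01.

3.228627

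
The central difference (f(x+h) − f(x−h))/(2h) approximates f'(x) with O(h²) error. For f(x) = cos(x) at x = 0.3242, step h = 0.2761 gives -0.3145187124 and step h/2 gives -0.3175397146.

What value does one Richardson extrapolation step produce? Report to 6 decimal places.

The method has order 2: 2^2 = 4.
4*(-0.3175397146) = -1.2701588584; (-1.2701588584) − (-0.3145187124) = -0.9556401460
Divide by 2^2 − 1 = 3.
So the Richardson estimate is -0.3185467153.

-0.318547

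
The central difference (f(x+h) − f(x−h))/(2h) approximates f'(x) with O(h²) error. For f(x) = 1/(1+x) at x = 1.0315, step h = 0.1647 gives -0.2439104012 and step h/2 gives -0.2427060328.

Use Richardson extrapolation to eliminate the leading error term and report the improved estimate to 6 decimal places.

-0.242305

Leading term ∝ h^2; use weight 4 = 2^2.
2^2 × A(h/2) = -0.9708241312; minus A(h) gives -0.7269137300.
R = (-0.7269137300)/3 = -0.2423045767
Correction |R − A(h/2)| = 4.015e-04; gap |A(h/2) − A(h)| = 1.204e-03.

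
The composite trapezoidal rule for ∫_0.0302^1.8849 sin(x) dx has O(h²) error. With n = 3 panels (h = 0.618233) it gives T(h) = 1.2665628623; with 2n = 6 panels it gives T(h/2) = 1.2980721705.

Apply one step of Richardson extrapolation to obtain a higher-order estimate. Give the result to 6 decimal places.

1.308575

Order 2 gives 2^r = 4 and 2^r − 1 = 3.
4·1.2980721705 − 1.2665628623 = 3.9257258197
(4·1.2980721705 − 1.2665628623)/(4 − 1) = 1.3085752732
Gap between inputs: 3.151e-02; correction applied: +0.0105031027.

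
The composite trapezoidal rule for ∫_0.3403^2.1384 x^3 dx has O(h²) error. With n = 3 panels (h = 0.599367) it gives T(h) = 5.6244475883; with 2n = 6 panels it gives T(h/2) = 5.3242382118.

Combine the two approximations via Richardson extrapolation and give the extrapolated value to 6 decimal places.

5.224168

Error is O(h^2); halving h shrinks it by 2^2 = 4.
4 × 5.3242382118 = 21.2969528472; subtract 5.6244475883 → 15.6725052589
Divide by 2^2 − 1 = 3.
(4 × 5.3242382118 − 5.6244475883)/(4 − 1) = 5.2241684196
Correction |R − A(h/2)| = 1.001e-01; gap |A(h/2) − A(h)| = 3.002e-01.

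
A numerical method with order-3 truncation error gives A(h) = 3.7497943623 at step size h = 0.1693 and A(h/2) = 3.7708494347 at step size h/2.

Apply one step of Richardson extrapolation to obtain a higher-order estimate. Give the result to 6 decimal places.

Leading term ∝ h^3; use weight 8 = 2^3.
8*3.7708494347 − 3.7497943623 = 26.4170011153
Denominator 8 − 1 = 7.
So the Richardson estimate is 3.7738573022.
Shift from A(h/2): +0.0030078675.

3.773857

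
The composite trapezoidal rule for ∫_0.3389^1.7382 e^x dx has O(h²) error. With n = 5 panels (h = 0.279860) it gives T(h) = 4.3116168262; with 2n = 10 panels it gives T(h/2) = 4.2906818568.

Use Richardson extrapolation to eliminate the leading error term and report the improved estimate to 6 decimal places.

r = 2, so 2^r = 4.
2^2*A(h/2) = 17.1627274272; minus A(h) gives 12.8511106010.
Denominator 4 − 1 = 3.
Extrapolated: 12.8511106010 / 3 = 4.2837035337

4.283704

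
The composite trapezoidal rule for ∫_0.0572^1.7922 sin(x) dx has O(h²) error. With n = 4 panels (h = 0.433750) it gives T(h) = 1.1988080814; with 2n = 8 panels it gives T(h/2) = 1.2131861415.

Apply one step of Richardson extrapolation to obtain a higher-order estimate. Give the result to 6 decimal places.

Method order is 2; weight 2^2 = 4.
Numerator 4×A(h/2) − A(h) = 4×1.2131861415 − 1.1988080814 = 3.6539364846
Divide by 2^2 − 1 = 3.
Extrapolated: 3.6539364846 / 3 = 1.2179788282
Correction |R − A(h/2)| = 4.793e-03; gap |A(h/2) − A(h)| = 1.438e-02.

1.217979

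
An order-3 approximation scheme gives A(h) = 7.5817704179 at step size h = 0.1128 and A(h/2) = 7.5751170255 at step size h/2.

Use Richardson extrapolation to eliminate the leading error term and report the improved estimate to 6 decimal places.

7.574167

The method has order 3: 2^3 = 8.
Top: 8(7.5751170255) − (7.5817704179) = 53.0191657861
53.0191657861 ÷ 7 = 7.5741665409
Shift from A(h/2): −0.0009504846.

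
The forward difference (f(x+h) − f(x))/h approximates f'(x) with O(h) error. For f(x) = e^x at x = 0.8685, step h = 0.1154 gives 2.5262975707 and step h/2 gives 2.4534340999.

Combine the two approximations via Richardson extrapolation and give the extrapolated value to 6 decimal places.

Error is O(h^1); halving h shrinks it by 2^1 = 2.
A(h/2) − A(h) = 2.4534340999 − 2.5262975707 = -0.0728634708
Correction (A(h/2) − A(h))/(2 − 1) = (-0.0728634708)/1 = -0.0728634708
R = 2.4534340999 − 0.0728634708 = 2.3805706291

2.380571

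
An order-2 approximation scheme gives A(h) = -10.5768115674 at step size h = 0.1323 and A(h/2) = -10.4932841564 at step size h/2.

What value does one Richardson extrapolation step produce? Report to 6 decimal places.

-10.465442

Error is O(h^2); halving h shrinks it by 2^2 = 4.
2^2 × A(h/2) = -41.9731366256; minus A(h) gives -31.3963250582.
Divide by 2^2 − 1 = 3.
(4 × (-10.4932841564) − (-10.5768115674))/(4 − 1) = -10.4654416861
Correction |R − A(h/2)| = 2.784e-02; gap |A(h/2) − A(h)| = 8.353e-02.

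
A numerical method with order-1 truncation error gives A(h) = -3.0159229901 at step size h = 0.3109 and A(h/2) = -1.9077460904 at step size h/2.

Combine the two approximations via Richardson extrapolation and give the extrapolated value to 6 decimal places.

r = 1, so 2^r = 2.
Difference of the inputs: -1.9077460904 − (-3.0159229901) = 1.1081768997
Correction (A(h/2) − A(h))/(2 − 1) = 1.1081768997/1 = 1.1081768997
R = -1.9077460904 + 1.1081768997 = -0.7995691907
Correction |R − A(h/2)| = 1.108e+00; gap |A(h/2) − A(h)| = 1.108e+00.

-0.799569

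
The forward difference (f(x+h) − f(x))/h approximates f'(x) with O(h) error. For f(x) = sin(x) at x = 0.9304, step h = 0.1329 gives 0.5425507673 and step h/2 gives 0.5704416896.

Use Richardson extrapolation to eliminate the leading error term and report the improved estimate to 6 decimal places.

0.598333

Order 1 gives 2^r = 2 and 2^r − 1 = 1.
Numerator 2*A(h/2) − A(h) = 2*0.5704416896 − 0.5425507673 = 0.5983326119
Denominator 2 − 1 = 1.
(2*0.5704416896 − 0.5425507673)/(2 − 1) = 0.5983326119
Shift from A(h/2): +0.0278909223.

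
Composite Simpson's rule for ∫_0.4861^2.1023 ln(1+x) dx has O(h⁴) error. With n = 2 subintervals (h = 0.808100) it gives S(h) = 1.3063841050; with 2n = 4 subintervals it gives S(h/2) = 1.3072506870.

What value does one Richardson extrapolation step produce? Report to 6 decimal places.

1.307308

Method order is 4; weight 2^4 = 16.
Difference of the inputs: 1.3072506870 − 1.3063841050 = 0.0008665820
Divide by 2^4 − 1 = 15: 0.0008665820/15 = 0.0000577721
R = 1.3072506870 + 0.0000577721 = 1.3073084591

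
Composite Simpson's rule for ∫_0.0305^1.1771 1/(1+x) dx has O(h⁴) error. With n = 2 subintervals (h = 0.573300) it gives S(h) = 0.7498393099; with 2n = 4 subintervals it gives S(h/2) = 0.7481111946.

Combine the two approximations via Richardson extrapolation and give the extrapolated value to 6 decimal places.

0.747996

Order 4 gives 2^r = 16 and 2^r − 1 = 15.
16 × 0.7481111946 = 11.9697791136; subtract 0.7498393099 → 11.2199398037
(16 × 0.7481111946 − 0.7498393099)/(16 − 1) = 0.7479959869
Shift from A(h/2): −0.0001152077.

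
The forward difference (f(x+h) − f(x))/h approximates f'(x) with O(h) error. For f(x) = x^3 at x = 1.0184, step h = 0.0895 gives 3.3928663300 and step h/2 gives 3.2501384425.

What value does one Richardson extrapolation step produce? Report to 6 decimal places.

The method has order 1: 2^1 = 2.
2^1 × A(h/2) = 6.5002768850; minus A(h) gives 3.1074105550.
Divide by 2^1 − 1 = 1.
R = 3.1074105550/1 = 3.1074105550

3.107411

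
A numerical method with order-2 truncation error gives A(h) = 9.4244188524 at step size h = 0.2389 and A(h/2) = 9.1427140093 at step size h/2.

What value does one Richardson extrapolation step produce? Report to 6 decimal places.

9.048812

Leading term ∝ h^2; use weight 4 = 2^2.
4×9.1427140093 = 36.5708560372; subtract 9.4244188524 → 27.1464371848
R = 27.1464371848/3 = 9.0488123949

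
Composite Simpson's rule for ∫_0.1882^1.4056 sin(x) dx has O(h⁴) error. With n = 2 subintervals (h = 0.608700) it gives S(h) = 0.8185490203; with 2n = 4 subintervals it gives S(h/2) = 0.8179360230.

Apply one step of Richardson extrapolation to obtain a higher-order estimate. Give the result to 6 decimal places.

0.817895

Leading term ∝ h^4; use weight 16 = 2^4.
2^4×A(h/2) = 13.0869763680; minus A(h) gives 12.2684273477.
Denominator 16 − 1 = 15.
Result: 0.8178951565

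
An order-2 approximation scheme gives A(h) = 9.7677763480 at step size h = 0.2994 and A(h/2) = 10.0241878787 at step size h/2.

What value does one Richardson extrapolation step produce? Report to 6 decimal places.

10.109658

r = 2, so 2^r = 4.
Top: 4(10.0241878787) − (9.7677763480) = 30.3289751668
30.3289751668 ÷ 3 = 10.1096583889
Correction |R − A(h/2)| = 8.547e-02; gap |A(h/2) − A(h)| = 2.564e-01.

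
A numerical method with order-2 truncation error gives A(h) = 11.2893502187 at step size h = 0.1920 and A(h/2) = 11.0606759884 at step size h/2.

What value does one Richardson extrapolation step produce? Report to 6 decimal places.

Order 2 gives 2^r = 4 and 2^r − 1 = 3.
A(h/2) − A(h) = 11.0606759884 − 11.2893502187 = -0.2286742303
Divide by 2^2 − 1 = 3: (-0.2286742303)/3 = -0.0762247434
R = A(h/2) + (A(h/2) − A(h))/3 = 11.0606759884 − 0.0762247434 = 10.9844512450

10.984451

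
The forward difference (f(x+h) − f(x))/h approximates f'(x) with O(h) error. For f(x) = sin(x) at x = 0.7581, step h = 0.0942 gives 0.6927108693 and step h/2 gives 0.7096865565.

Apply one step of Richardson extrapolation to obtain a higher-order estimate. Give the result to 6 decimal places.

0.726662

r = 1, so 2^r = 2.
2·0.7096865565 = 1.4193731130; subtract 0.6927108693 → 0.7266622437
(2·0.7096865565 − 0.6927108693)/(2 − 1) = 0.7266622437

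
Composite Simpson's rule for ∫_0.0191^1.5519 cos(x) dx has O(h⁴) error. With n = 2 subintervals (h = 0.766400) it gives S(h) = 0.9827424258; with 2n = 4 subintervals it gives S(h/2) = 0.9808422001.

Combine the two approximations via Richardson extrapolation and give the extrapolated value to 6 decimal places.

0.980716

Leading term ∝ h^4; use weight 16 = 2^4.
16*0.9808422001 = 15.6934752016; 15.6934752016 − 0.9827424258 = 14.7107327758
(16*0.9808422001 − 0.9827424258)/(16 − 1) = 0.9807155184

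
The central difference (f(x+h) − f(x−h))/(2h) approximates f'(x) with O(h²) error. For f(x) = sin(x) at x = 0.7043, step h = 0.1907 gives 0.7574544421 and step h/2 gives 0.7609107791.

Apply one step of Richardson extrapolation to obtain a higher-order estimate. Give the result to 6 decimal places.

0.762063

With r = 2 the leading error scales as h^2, so the weight is 2^2 = 4.
4*0.7609107791 − 0.7574544421 = 2.2861886743
Extrapolated: 2.2861886743 / 3 = 0.7620628914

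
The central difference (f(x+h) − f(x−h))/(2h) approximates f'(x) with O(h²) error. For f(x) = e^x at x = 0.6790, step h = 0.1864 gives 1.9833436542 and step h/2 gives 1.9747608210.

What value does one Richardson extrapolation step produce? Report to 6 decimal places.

1.971900

r = 2: numerator weight 4, denominator 3.
Top: 4(1.9747608210) − (1.9833436542) = 5.9156996298
5.9156996298 ÷ 3 = 1.9718998766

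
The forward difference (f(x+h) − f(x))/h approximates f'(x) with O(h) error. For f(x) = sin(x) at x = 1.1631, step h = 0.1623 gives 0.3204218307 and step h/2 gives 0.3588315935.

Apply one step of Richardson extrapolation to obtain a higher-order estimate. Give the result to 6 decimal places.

Error is O(h^1); halving h shrinks it by 2^1 = 2.
2·0.3588315935 = 0.7176631870; 0.7176631870 − 0.3204218307 = 0.3972413563
(2·0.3588315935 − 0.3204218307)/(2 − 1) = 0.3972413563

0.397241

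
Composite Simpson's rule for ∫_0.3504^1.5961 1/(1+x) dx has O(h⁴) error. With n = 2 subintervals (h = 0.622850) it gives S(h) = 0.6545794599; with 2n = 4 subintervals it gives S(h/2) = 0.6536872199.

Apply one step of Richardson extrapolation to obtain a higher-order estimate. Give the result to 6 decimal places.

0.653628

Error is O(h^4); halving h shrinks it by 2^4 = 16.
16 × 0.6536872199 − 0.6545794599 = 9.8044160585
(16 × 0.6536872199 − 0.6545794599)/(16 − 1) = 0.6536277372
Correction |R − A(h/2)| = 5.948e-05; gap |A(h/2) − A(h)| = 8.922e-04.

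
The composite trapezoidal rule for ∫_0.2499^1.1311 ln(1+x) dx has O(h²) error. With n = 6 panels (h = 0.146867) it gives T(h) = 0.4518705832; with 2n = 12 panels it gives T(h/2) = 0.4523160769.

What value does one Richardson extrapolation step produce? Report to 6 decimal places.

0.452465

Leading term ∝ h^2; use weight 4 = 2^2.
Top: 4(0.4523160769) − (0.4518705832) = 1.3573937244
Extrapolated: 1.3573937244 / 3 = 0.4524645748
Shift from A(h/2): +0.0001484979.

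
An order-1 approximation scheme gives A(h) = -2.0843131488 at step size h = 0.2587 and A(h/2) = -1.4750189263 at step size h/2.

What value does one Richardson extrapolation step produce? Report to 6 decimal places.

r = 1: numerator weight 2, denominator 1.
Numerator 2*A(h/2) − A(h) = 2*(-1.4750189263) − (-2.0843131488) = -0.8657247038
Divide by 2^1 − 1 = 1.
Extrapolated: (-0.8657247038) / 1 = -0.8657247038

-0.865725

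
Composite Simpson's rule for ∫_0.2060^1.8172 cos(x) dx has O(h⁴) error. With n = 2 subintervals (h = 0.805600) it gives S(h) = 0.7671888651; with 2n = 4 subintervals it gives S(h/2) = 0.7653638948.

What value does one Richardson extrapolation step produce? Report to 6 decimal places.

0.765242

Method order is 4; weight 2^4 = 16.
Weighted: 12.2458223168 − 0.7671888651 = 11.4786334517
Extrapolated: 11.4786334517 / 15 = 0.7652422301
Correction |R − A(h/2)| = 1.217e-04; gap |A(h/2) − A(h)| = 1.825e-03.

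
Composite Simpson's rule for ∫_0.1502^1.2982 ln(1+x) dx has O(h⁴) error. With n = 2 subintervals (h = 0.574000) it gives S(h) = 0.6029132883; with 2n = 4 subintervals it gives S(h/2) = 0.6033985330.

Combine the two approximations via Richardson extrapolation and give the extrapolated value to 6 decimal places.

Method order is 4; weight 2^4 = 16.
16×0.6033985330 − 0.6029132883 = 9.0514632397
Extrapolated: 9.0514632397 / 15 = 0.6034308826

0.603431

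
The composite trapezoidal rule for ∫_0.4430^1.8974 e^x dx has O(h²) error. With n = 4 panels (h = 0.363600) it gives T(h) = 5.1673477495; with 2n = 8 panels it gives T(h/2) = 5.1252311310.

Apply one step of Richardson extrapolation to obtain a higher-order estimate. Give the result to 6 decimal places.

5.111192

Leading term ∝ h^2; use weight 4 = 2^2.
Top: 4(5.1252311310) − (5.1673477495) = 15.3335767745
Divide by 2^2 − 1 = 3.
R = 15.3335767745/3 = 5.1111922582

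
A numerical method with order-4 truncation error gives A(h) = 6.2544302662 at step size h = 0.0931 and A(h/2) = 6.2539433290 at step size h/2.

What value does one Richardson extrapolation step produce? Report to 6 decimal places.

6.253911

r = 4: numerator weight 16, denominator 15.
Numerator 16*A(h/2) − A(h) = 16*6.2539433290 − 6.2544302662 = 93.8086629978
Denominator 16 − 1 = 15.
So the Richardson estimate is 6.2539108665.
Gap between inputs: 4.869e-04; correction applied: −0.0000324625.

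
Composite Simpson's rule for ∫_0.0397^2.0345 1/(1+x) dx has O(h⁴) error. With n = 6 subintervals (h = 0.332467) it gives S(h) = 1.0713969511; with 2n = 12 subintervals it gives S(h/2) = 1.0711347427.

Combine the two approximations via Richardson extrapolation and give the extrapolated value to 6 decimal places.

1.071117

With r = 4 the leading error scales as h^4, so the weight is 2^4 = 16.
Numerator 16*A(h/2) − A(h) = 16*1.0711347427 − 1.0713969511 = 16.0667589321
Extrapolated: 16.0667589321 / 15 = 1.0711172621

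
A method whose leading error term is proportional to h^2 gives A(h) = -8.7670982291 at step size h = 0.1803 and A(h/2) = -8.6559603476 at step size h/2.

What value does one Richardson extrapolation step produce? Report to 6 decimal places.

With r = 2 the leading error scales as h^2, so the weight is 2^2 = 4.
Top: 4(-8.6559603476) − (-8.7670982291) = -25.8567431613
Divide by 2^2 − 1 = 3.
Extrapolated: (-25.8567431613) / 3 = -8.6189143871
Correction |R − A(h/2)| = 3.705e-02; gap |A(h/2) − A(h)| = 1.111e-01.

-8.618914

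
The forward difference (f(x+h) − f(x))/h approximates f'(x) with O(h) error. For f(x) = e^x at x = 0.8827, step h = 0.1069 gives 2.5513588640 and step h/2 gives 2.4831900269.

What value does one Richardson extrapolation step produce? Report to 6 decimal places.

Order 1 gives 2^r = 2 and 2^r − 1 = 1.
2×2.4831900269 = 4.9663800538; subtract 2.5513588640 → 2.4150211898
Extrapolated: 2.4150211898 / 1 = 2.4150211898
Shift from A(h/2): −0.0681688371.

2.415021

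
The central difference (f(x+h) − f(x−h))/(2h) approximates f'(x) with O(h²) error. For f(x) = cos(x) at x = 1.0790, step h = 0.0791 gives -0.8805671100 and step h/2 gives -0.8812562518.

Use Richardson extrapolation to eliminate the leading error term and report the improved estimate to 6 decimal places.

-0.881486

Method order is 2; weight 2^2 = 4.
4*(-0.8812562518) = -3.5250250072; subtract (-0.8805671100) → -2.6444578972
Divide by 2^2 − 1 = 3.
Result: -0.8814859657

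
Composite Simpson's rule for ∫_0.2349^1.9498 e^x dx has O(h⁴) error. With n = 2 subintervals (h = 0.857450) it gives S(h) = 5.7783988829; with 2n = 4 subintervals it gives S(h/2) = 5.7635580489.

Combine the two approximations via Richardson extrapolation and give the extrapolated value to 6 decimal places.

5.762569

r = 4, so 2^r = 16.
Numerator 16×A(h/2) − A(h) = 16×5.7635580489 − 5.7783988829 = 86.4385298995
Denominator 16 − 1 = 15.
R = 86.4385298995/15 = 5.7625686600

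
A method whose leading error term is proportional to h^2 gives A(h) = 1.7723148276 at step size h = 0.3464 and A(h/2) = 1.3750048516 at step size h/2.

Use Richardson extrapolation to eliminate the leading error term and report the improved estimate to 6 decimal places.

1.242568

r = 2, so 2^r = 4.
A(h/2) − A(h) = 1.3750048516 − 1.7723148276 = -0.3973099760
Correction (A(h/2) − A(h))/(4 − 1) = (-0.3973099760)/3 = -0.1324366587
R = A(h/2) + (A(h/2) − A(h))/3 = 1.3750048516 − 0.1324366587 = 1.2425681929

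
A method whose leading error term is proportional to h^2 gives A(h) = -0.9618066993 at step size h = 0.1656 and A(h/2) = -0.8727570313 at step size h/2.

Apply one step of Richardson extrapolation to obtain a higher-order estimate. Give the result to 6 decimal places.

r = 2, so 2^r = 4.
4 × (-0.8727570313) = -3.4910281252; subtract (-0.9618066993) → -2.5292214259
R = (-2.5292214259)/3 = -0.8430738086

-0.843074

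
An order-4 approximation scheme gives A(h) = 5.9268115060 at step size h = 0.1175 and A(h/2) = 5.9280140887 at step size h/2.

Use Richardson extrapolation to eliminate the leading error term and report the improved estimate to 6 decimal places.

r = 4, so 2^r = 16.
A(h/2) − A(h) = 5.9280140887 − 5.9268115060 = 0.0012025827
Correction (A(h/2) − A(h))/(16 − 1) = 0.0012025827/15 = 0.0000801722
R = 5.9280140887 + 0.0000801722 = 5.9280942609
Gap between inputs: 1.203e-03; correction applied: +0.0000801722.

5.928094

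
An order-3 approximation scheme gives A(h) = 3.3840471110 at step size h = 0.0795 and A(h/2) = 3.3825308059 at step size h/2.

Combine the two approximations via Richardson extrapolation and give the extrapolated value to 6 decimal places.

3.382314

Error is O(h^3); halving h shrinks it by 2^3 = 8.
Weighted: 27.0602464472 − 3.3840471110 = 23.6761993362
Denominator 8 − 1 = 7.
Extrapolated: 23.6761993362 / 7 = 3.3823141909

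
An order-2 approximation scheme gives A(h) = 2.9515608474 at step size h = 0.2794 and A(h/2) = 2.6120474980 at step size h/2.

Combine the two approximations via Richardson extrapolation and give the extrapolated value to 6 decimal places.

2.498876

Leading term ∝ h^2; use weight 4 = 2^2.
A(h/2) − A(h) = 2.6120474980 − 2.9515608474 = -0.3395133494
Divide by 2^2 − 1 = 3: (-0.3395133494)/3 = -0.1131711165
R = 2.6120474980 − 0.1131711165 = 2.4988763815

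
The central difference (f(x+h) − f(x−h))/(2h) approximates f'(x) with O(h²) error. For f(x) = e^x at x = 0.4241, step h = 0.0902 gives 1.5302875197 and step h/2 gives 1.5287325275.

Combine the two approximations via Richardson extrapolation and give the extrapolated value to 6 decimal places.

1.528214

Order 2 gives 2^r = 4 and 2^r − 1 = 3.
4*1.5287325275 = 6.1149301100; subtract 1.5302875197 → 4.5846425903
Extrapolated: 4.5846425903 / 3 = 1.5282141968
Shift from A(h/2): −0.0005183307.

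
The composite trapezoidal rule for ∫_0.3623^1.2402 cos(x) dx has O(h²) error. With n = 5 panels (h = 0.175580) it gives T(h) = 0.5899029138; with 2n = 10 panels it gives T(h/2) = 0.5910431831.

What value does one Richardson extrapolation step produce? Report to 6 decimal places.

0.591423

r = 2: numerator weight 4, denominator 3.
4·0.5910431831 − 0.5899029138 = 1.7742698186
(4·0.5910431831 − 0.5899029138)/(4 − 1) = 0.5914232729
Shift from A(h/2): +0.0003800898.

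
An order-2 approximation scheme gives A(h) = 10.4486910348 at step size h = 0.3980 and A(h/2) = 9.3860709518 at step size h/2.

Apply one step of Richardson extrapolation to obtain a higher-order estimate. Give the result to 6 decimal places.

Leading term ∝ h^2; use weight 4 = 2^2.
Weighted: 37.5442838072 − 10.4486910348 = 27.0955927724
R = 27.0955927724/3 = 9.0318642575
Shift from A(h/2): −0.3542066943.

9.031864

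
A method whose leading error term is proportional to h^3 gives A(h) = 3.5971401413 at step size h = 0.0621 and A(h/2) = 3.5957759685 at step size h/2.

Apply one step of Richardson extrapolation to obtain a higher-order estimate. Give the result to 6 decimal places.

3.595581

Error is O(h^3); halving h shrinks it by 2^3 = 8.
A(h/2) − A(h) = 3.5957759685 − 3.5971401413 = -0.0013641728
Divide by 2^3 − 1 = 7: (-0.0013641728)/7 = -0.0001948818
R = A(h/2) + (A(h/2) − A(h))/7 = 3.5957759685 − 0.0001948818 = 3.5955810867
Shift from A(h/2): −0.0001948818.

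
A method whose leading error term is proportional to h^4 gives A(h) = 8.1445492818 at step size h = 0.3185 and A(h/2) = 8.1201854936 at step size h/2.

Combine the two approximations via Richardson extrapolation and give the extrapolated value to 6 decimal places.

8.118561

r = 4, so 2^r = 16.
Top: 16(8.1201854936) − (8.1445492818) = 121.7784186158
R = 121.7784186158/15 = 8.1185612411
Shift from A(h/2): −0.0016242525.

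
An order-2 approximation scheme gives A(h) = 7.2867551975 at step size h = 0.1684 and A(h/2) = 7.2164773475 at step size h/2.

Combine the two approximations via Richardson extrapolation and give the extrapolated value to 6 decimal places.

Method order is 2; weight 2^2 = 4.
Weighted: 28.8659093900 − 7.2867551975 = 21.5791541925
Denominator 4 − 1 = 3.
(4×7.2164773475 − 7.2867551975)/(4 − 1) = 7.1930513975
Shift from A(h/2): −0.0234259500.

7.193051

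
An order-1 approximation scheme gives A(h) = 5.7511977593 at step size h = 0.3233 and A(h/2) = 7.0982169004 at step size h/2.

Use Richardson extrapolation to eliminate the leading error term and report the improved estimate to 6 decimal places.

8.445236

r = 1, so 2^r = 2.
2 × 7.0982169004 = 14.1964338008; 14.1964338008 − 5.7511977593 = 8.4452360415
8.4452360415 ÷ 1 = 8.4452360415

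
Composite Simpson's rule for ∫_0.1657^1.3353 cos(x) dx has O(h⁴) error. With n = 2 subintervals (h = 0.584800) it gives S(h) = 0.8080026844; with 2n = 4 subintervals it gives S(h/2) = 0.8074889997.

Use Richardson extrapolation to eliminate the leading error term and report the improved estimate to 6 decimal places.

0.807455

Method order is 4; weight 2^4 = 16.
A(h/2) − A(h) = 0.8074889997 − 0.8080026844 = -0.0005136847
Divide by 2^4 − 1 = 15: (-0.0005136847)/15 = -0.0000342456
R = 0.8074889997 − 0.0000342456 = 0.8074547541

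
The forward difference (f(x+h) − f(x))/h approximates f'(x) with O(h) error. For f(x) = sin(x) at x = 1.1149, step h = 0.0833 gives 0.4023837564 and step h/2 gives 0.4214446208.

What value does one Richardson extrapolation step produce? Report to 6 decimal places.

r = 1: numerator weight 2, denominator 1.
2 × 0.4214446208 = 0.8428892416; 0.8428892416 − 0.4023837564 = 0.4405054852
(2 × 0.4214446208 − 0.4023837564)/(2 − 1) = 0.4405054852
Gap between inputs: 1.906e-02; correction applied: +0.0190608644.

0.440505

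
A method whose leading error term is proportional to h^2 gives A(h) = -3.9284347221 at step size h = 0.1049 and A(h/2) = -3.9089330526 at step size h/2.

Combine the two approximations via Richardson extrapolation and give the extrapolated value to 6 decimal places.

-3.902432

r = 2, so 2^r = 4.
4 × (-3.9089330526) − (-3.9284347221) = -11.7072974883
Divide by 2^2 − 1 = 3.
So the Richardson estimate is -3.9024324961.
Correction |R − A(h/2)| = 6.501e-03; gap |A(h/2) − A(h)| = 1.950e-02.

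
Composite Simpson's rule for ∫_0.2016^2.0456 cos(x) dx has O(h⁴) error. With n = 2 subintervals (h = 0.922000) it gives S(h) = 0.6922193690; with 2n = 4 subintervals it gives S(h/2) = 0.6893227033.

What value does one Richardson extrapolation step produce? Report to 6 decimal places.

The method has order 4: 2^4 = 16.
Difference of the inputs: 0.6893227033 − 0.6922193690 = -0.0028966657
Divide by 2^4 − 1 = 15: (-0.0028966657)/15 = -0.0001931110
R = 0.6893227033 − 0.0001931110 = 0.6891295923
Gap between inputs: 2.897e-03; correction applied: −0.0001931110.

0.689130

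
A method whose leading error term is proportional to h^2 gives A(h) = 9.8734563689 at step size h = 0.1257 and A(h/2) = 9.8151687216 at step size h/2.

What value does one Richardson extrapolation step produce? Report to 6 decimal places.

9.795740

Method order is 2; weight 2^2 = 4.
Top: 4(9.8151687216) − (9.8734563689) = 29.3872185175
Divide by 2^2 − 1 = 3.
R = 29.3872185175/3 = 9.7957395058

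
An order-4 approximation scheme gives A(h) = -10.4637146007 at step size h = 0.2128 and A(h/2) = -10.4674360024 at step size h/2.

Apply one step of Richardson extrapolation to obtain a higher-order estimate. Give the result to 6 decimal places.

Leading term ∝ h^4; use weight 16 = 2^4.
16×(-10.4674360024) − (-10.4637146007) = -157.0152614377
Divide by 2^4 − 1 = 15.
(-157.0152614377) ÷ 15 = -10.4676840958
Shift from A(h/2): −0.0002480934.

-10.467684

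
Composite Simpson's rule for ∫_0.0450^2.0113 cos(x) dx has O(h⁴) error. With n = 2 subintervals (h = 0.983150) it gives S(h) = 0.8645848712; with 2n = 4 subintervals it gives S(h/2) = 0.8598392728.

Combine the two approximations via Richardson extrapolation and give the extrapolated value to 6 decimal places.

r = 4: numerator weight 16, denominator 15.
2^4·A(h/2) = 13.7574283648; minus A(h) gives 12.8928434936.
Extrapolated: 12.8928434936 / 15 = 0.8595228996

0.859523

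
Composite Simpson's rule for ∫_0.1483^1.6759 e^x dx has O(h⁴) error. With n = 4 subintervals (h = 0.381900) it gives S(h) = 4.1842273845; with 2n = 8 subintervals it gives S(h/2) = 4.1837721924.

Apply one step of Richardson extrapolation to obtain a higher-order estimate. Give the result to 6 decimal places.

Error is O(h^4); halving h shrinks it by 2^4 = 16.
2^4·A(h/2) = 66.9403550784; minus A(h) gives 62.7561276939.
R = 62.7561276939/15 = 4.1837418463

4.183742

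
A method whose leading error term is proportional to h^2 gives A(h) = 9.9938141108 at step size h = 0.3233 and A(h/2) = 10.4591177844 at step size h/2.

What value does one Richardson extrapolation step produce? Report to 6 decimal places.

Order 2 gives 2^r = 4 and 2^r − 1 = 3.
4·10.4591177844 = 41.8364711376; 41.8364711376 − 9.9938141108 = 31.8426570268
Denominator 4 − 1 = 3.
So the Richardson estimate is 10.6142190089.

10.614219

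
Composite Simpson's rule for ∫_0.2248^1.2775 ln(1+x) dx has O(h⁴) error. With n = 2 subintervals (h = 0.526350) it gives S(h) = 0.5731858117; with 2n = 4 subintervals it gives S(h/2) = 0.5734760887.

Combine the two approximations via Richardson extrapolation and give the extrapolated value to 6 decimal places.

r = 4, so 2^r = 16.
16*0.5734760887 = 9.1756174192; subtract 0.5731858117 → 8.6024316075
R = 8.6024316075/15 = 0.5734954405

0.573495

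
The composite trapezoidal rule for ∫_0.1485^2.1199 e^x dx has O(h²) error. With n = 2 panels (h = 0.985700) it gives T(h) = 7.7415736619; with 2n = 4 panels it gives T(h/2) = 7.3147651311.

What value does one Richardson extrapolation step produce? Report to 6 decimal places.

The method has order 2: 2^2 = 4.
Numerator 4 × A(h/2) − A(h) = 4 × 7.3147651311 − 7.7415736619 = 21.5174868625
21.5174868625 ÷ 3 = 7.1724956208

7.172496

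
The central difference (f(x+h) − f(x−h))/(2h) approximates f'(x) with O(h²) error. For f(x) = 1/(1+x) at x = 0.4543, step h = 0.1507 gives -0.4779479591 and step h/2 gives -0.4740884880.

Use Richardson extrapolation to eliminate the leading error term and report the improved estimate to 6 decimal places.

-0.472802

Leading term ∝ h^2; use weight 4 = 2^2.
4×(-0.4740884880) = -1.8963539520; (-1.8963539520) − (-0.4779479591) = -1.4184059929
Denominator 4 − 1 = 3.
(4×(-0.4740884880) − (-0.4779479591))/(4 − 1) = -0.4728019976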